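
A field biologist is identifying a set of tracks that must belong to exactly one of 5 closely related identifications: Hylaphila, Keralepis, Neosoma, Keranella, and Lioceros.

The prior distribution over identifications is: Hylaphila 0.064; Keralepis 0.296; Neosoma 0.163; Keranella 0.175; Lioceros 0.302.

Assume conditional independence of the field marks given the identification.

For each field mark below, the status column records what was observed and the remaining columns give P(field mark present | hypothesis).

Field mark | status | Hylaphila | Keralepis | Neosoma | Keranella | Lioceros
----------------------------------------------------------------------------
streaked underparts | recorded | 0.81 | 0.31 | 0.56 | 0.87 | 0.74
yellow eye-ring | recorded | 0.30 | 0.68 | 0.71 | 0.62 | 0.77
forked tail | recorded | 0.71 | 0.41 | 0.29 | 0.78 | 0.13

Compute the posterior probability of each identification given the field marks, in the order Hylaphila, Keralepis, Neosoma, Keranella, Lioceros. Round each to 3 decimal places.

0.073, 0.169, 0.124, 0.486, 0.148

Multiply each prior by the joint likelihood of the field mark pattern:
  Hylaphila: 0.064 × 0.81 × 0.30 × 0.71 = 0.011042
  Keralepis: 0.296 × 0.31 × 0.68 × 0.41 = 0.025583
  Neosoma: 0.163 × 0.56 × 0.71 × 0.29 = 0.018795
  Keranella: 0.175 × 0.87 × 0.62 × 0.78 = 0.073628
  Lioceros: 0.302 × 0.74 × 0.77 × 0.13 = 0.02237
Normalizing constant Z = 0.011042 + 0.025583 + 0.018795 + 0.073628 + 0.02237 = 0.15142.
P(Hylaphila | evidence) = 0.011042 / 0.15142 ≈ 0.073
P(Keralepis | evidence) = 0.025583 / 0.15142 ≈ 0.169
P(Neosoma | evidence) = 0.018795 / 0.15142 ≈ 0.124
P(Keranella | evidence) = 0.073628 / 0.15142 ≈ 0.486
P(Lioceros | evidence) = 0.02237 / 0.15142 ≈ 0.148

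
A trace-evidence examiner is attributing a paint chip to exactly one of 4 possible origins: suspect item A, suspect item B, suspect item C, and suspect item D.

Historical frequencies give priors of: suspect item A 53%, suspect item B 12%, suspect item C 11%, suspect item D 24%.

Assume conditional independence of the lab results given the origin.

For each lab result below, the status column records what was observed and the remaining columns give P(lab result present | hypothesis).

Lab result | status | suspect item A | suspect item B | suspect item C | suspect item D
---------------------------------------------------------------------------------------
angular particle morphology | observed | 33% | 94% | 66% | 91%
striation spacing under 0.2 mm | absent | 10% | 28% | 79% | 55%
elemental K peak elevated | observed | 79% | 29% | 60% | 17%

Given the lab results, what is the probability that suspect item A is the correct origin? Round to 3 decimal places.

Multiply each prior by the joint likelihood of the lab result pattern (using 1 − P(present | H) for each absent lab result):
  suspect item A: 0.53 × 0.33 × (1 − 0.10) × 0.79 = 0.12435
  suspect item B: 0.12 × 0.94 × (1 − 0.28) × 0.29 = 0.023553
  suspect item C: 0.11 × 0.66 × (1 − 0.79) × 0.60 = 0.0091476
  suspect item D: 0.24 × 0.91 × (1 − 0.55) × 0.17 = 0.016708
The unnormalized weights sum to 0.17376.
P(suspect item A | evidence) = 0.12435 / 0.17376 ≈ 0.716.

0.716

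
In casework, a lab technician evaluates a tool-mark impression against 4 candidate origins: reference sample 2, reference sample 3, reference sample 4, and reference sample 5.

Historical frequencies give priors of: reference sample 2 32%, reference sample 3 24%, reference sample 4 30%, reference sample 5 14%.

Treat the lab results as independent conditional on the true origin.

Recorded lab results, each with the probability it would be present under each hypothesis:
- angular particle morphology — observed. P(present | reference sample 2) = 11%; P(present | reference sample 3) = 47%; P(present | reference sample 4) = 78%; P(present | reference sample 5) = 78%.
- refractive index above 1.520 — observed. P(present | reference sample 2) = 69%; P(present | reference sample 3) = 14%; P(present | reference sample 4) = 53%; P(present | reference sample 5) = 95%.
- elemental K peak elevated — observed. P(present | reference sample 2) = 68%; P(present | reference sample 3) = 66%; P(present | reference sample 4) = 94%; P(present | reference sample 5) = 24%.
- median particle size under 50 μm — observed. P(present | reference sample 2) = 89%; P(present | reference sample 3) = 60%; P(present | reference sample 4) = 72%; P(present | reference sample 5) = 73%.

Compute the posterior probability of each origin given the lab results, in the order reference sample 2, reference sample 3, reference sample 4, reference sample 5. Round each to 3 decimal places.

Multiply each prior by the joint likelihood of the lab result pattern:
  reference sample 2: 0.32 × 0.11 × 0.69 × 0.68 × 0.89 = 0.014699
  reference sample 3: 0.24 × 0.47 × 0.14 × 0.66 × 0.60 = 0.0062536
  reference sample 4: 0.30 × 0.78 × 0.53 × 0.94 × 0.72 = 0.083937
  reference sample 5: 0.14 × 0.78 × 0.95 × 0.24 × 0.73 = 0.018175
Normalizing constant Z = 0.014699 + 0.0062536 + 0.083937 + 0.018175 = 0.12306.
P(reference sample 2 | evidence) = 0.014699 / 0.12306 ≈ 0.119
P(reference sample 3 | evidence) = 0.0062536 / 0.12306 ≈ 0.051
P(reference sample 4 | evidence) = 0.083937 / 0.12306 ≈ 0.682
P(reference sample 5 | evidence) = 0.018175 / 0.12306 ≈ 0.148

0.119, 0.051, 0.682, 0.148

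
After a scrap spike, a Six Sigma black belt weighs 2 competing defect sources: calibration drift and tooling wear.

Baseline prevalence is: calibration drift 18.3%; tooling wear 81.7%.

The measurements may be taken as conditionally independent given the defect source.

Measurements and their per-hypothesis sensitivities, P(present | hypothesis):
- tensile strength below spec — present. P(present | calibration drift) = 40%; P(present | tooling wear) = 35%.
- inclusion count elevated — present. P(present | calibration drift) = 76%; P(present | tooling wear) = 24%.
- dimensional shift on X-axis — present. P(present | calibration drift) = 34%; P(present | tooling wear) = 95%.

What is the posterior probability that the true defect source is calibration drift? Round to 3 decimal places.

0.225

For each hypothesis, the unnormalized posterior weight is prior × product of the measurement likelihoods:
  calibration drift: 0.183 × 0.40 × 0.76 × 0.34 = 0.018915
  tooling wear: 0.817 × 0.35 × 0.24 × 0.95 = 0.065197
The unnormalized weights sum to 0.084111.
P(calibration drift | evidence) = 0.018915 / 0.084111 ≈ 0.225.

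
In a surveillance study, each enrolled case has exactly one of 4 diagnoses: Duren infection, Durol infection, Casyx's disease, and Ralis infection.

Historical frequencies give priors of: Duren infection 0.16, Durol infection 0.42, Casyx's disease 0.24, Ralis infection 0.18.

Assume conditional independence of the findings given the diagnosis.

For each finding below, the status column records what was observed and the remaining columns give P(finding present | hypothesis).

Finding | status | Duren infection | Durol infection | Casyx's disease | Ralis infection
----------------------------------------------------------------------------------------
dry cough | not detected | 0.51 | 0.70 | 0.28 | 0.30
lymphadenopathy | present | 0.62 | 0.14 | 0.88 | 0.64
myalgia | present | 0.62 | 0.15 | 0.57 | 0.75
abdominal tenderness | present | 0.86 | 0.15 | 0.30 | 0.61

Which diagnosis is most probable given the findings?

Ralis infection

For each hypothesis, the unnormalized posterior weight is prior × product of the finding likelihoods (using 1 − P(present | H) for each absent finding):
  Duren infection: 0.16 × (1 − 0.51) × 0.62 × 0.62 × 0.86 = 0.025918
  Durol infection: 0.42 × (1 − 0.70) × 0.14 × 0.15 × 0.15 = 0.0003969
  Casyx's disease: 0.24 × (1 − 0.28) × 0.88 × 0.57 × 0.30 = 0.026003
  Ralis infection: 0.18 × (1 − 0.30) × 0.64 × 0.75 × 0.61 = 0.036893
Marginal likelihood of the evidence = 0.08921.
P(Duren infection | evidence) ≈ 0.025918 / 0.08921 ≈ 0.291
P(Durol infection | evidence) ≈ 0.0003969 / 0.08921 ≈ 0.004
P(Casyx's disease | evidence) ≈ 0.026003 / 0.08921 ≈ 0.291
P(Ralis infection | evidence) ≈ 0.036893 / 0.08921 ≈ 0.414
The largest is 0.414, so Ralis infection is most probable.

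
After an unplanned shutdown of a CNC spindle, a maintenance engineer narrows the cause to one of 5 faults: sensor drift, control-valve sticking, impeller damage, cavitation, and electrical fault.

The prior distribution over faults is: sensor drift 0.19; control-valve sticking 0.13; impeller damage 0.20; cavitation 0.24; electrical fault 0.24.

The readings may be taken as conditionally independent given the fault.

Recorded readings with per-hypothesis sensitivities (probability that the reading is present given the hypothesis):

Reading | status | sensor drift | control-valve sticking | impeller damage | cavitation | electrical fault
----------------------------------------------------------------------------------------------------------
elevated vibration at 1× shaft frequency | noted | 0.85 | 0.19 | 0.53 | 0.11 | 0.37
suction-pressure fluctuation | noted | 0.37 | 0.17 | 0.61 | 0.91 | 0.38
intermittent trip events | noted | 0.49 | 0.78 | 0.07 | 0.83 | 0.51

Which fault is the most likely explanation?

sensor drift

For each hypothesis, the unnormalized posterior weight is prior × product of the reading likelihoods:
  sensor drift: 0.19 × 0.85 × 0.37 × 0.49 = 0.02928
  control-valve sticking: 0.13 × 0.19 × 0.17 × 0.78 = 0.0032752
  impeller damage: 0.20 × 0.53 × 0.61 × 0.07 = 0.0045262
  cavitation: 0.24 × 0.11 × 0.91 × 0.83 = 0.01994
  electrical fault: 0.24 × 0.37 × 0.38 × 0.51 = 0.017209
Normalizing constant Z = 0.02928 + 0.0032752 + 0.0045262 + 0.01994 + 0.017209 = 0.074231.
P(sensor drift | evidence) ≈ 0.02928 / 0.074231 ≈ 0.394
P(control-valve sticking | evidence) ≈ 0.0032752 / 0.074231 ≈ 0.044
P(impeller damage | evidence) ≈ 0.0045262 / 0.074231 ≈ 0.061
P(cavitation | evidence) ≈ 0.01994 / 0.074231 ≈ 0.269
P(electrical fault | evidence) ≈ 0.017209 / 0.074231 ≈ 0.232
The largest is 0.394, so sensor drift is most probable.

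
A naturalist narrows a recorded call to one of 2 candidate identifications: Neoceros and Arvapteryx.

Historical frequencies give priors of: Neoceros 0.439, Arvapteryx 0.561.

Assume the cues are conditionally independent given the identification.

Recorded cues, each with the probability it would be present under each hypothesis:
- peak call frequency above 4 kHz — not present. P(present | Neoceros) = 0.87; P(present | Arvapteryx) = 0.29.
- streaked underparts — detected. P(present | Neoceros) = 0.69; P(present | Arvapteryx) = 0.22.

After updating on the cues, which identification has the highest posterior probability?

Multiply each prior by the joint likelihood of the cue pattern (using 1 − P(present | H) for each absent cue):
  Neoceros: 0.439 × (1 − 0.87) × 0.69 = 0.039378
  Arvapteryx: 0.561 × (1 − 0.29) × 0.22 = 0.087628
Normalizing constant Z = 0.039378 + 0.087628 = 0.12701.
P(Neoceros | evidence) ≈ 0.039378 / 0.12701 ≈ 0.310
P(Arvapteryx | evidence) ≈ 0.087628 / 0.12701 ≈ 0.690
The largest is 0.690, so Arvapteryx is most probable.

Arvapteryx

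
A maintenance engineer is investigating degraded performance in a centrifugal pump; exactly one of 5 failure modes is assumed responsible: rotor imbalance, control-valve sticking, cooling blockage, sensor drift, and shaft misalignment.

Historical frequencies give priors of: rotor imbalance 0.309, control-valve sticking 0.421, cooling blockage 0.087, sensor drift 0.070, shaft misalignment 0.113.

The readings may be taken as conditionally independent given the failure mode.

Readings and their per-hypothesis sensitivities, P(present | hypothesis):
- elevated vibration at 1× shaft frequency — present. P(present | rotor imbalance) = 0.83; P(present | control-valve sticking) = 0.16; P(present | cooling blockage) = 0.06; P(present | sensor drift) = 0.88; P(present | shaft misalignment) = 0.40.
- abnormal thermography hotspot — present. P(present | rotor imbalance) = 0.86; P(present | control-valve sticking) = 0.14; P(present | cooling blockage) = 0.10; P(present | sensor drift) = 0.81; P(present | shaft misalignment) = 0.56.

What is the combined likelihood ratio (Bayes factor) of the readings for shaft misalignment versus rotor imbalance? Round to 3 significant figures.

The Bayes factor is the ratio of the joint likelihoods of the reading pattern under the two hypotheses.
  shaft misalignment: 0.40 × 0.56 = 0.224
  rotor imbalance: 0.83 × 0.86 = 0.7138
Bayes factor = 0.224 / 0.7138 ≈ 0.314

0.314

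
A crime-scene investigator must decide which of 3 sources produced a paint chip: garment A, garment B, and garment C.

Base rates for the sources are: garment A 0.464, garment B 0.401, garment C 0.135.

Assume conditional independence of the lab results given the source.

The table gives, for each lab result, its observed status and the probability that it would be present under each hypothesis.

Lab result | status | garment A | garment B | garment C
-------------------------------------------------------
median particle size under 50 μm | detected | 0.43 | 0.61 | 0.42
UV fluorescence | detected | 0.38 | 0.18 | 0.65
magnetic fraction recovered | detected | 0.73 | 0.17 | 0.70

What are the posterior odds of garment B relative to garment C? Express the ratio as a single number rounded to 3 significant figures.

0.290

Posterior odds equal prior odds times the likelihood ratio; only the two competing hypotheses matter.
  garment B: 0.401 × 0.61 × 0.18 × 0.17 = 0.0074851
  garment C: 0.135 × 0.42 × 0.65 × 0.70 = 0.025798
Odds(garment B : garment C) = 0.0074851 / 0.025798 ≈ 0.290.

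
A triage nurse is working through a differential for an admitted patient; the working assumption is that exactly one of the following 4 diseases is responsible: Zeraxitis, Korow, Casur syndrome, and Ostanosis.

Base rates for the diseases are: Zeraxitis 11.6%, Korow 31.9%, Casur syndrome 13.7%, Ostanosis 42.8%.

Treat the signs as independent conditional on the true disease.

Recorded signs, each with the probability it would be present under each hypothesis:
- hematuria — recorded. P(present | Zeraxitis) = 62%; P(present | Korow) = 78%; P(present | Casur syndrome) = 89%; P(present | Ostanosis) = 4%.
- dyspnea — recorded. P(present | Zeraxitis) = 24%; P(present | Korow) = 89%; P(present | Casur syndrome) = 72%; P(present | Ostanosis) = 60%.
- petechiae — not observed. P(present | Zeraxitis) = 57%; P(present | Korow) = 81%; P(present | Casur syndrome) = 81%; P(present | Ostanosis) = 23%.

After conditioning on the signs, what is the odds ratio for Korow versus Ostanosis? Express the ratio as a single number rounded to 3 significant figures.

The normalizing constant cancels in an odds ratio, so compute prior × likelihood for the two hypotheses only (using 1 − P(present | H) for each absent sign):
  Korow: 0.319 × 0.78 × 0.89 × (1 − 0.81) = 0.042075
  Ostanosis: 0.428 × 0.04 × 0.60 × (1 − 0.23) = 0.0079094
Odds(Korow : Ostanosis) = 0.042075 / 0.0079094 ≈ 5.32.

5.32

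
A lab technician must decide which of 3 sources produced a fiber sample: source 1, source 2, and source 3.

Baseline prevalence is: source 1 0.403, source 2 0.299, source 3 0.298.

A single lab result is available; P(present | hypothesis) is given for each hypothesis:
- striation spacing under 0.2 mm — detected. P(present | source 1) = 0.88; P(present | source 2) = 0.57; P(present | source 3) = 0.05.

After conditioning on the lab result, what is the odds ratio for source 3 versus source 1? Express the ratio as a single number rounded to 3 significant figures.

Unnormalized posterior weight (prior times the lab result likelihood) for each of the two hypotheses:
  source 3: 0.298 × 0.05 = 0.0149
  source 1: 0.403 × 0.88 = 0.35464
Posterior odds = 0.0149 / 0.35464 ≈ 0.0420.

0.0420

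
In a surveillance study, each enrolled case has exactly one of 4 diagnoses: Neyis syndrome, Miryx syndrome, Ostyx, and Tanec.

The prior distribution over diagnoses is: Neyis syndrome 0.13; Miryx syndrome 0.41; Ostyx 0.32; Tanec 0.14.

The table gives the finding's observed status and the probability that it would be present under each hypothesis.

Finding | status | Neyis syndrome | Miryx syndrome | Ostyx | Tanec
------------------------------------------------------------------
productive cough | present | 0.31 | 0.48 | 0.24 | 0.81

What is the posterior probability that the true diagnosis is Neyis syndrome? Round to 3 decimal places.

For each hypothesis, the unnormalized posterior weight is prior × likelihood:
  Neyis syndrome: 0.13 × 0.31 = 0.0403
  Miryx syndrome: 0.41 × 0.48 = 0.1968
  Ostyx: 0.32 × 0.24 = 0.0768
  Tanec: 0.14 × 0.81 = 0.1134
The unnormalized weights sum to 0.4273.
P(Neyis syndrome | evidence) = 0.0403 / 0.4273 ≈ 0.094.

0.094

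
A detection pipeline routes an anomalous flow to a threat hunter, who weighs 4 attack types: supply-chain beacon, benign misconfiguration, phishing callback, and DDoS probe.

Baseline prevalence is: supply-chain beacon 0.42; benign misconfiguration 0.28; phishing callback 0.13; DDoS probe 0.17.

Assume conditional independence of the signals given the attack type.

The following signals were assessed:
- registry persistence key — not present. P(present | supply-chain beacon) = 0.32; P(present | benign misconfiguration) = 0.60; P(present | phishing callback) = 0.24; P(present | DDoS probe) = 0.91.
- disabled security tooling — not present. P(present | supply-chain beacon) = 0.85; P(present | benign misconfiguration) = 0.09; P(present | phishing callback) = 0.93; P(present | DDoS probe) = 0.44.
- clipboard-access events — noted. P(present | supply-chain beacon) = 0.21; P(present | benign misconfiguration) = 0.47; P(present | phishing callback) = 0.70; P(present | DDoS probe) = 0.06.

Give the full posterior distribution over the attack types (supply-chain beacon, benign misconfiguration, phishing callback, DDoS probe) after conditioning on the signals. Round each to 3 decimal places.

For each hypothesis, the unnormalized posterior weight is prior × product of the signal likelihoods (using 1 − P(present | H) for each absent signal):
  supply-chain beacon: 0.42 × (1 − 0.32) × (1 − 0.85) × 0.21 = 0.0089964
  benign misconfiguration: 0.28 × (1 − 0.60) × (1 − 0.09) × 0.47 = 0.047902
  phishing callback: 0.13 × (1 − 0.24) × (1 − 0.93) × 0.70 = 0.0048412
  DDoS probe: 0.17 × (1 − 0.91) × (1 − 0.44) × 0.06 = 0.00051408
Normalizing constant Z = 0.0089964 + 0.047902 + 0.0048412 + 0.00051408 = 0.062254.
P(supply-chain beacon | evidence) = 0.0089964 / 0.062254 ≈ 0.145
P(benign misconfiguration | evidence) = 0.047902 / 0.062254 ≈ 0.769
P(phishing callback | evidence) = 0.0048412 / 0.062254 ≈ 0.078
P(DDoS probe | evidence) = 0.00051408 / 0.062254 ≈ 0.008

0.145, 0.769, 0.078, 0.008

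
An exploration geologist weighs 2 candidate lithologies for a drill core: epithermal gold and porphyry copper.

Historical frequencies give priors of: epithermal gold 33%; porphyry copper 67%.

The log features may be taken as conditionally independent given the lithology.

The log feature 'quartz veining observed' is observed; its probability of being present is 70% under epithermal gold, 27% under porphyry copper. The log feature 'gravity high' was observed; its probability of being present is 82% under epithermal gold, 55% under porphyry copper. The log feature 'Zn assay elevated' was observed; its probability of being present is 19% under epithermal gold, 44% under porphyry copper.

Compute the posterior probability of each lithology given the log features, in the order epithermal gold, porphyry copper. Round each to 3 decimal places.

By Bayes' rule with conditional independence, the unnormalized weight for each hypothesis is prior × ∏ likelihoods:
  epithermal gold: 0.33 × 0.70 × 0.82 × 0.19 = 0.03599
  porphyry copper: 0.67 × 0.27 × 0.55 × 0.44 = 0.043778
Marginal likelihood of the evidence = 0.079768.
P(epithermal gold | evidence) = 0.03599 / 0.079768 ≈ 0.451
P(porphyry copper | evidence) = 0.043778 / 0.079768 ≈ 0.549

0.451, 0.549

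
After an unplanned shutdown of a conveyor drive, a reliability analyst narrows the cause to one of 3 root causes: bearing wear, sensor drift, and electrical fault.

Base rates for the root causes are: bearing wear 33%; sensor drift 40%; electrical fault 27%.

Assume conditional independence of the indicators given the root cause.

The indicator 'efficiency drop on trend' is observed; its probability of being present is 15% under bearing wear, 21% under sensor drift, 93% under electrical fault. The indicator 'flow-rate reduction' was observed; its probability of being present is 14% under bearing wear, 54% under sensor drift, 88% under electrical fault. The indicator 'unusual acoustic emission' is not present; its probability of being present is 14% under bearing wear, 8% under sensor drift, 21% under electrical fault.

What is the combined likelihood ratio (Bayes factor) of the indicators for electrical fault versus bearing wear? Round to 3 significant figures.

Joint likelihood of the indicator pattern under each hypothesis (using 1 − P(present | H) for each absent indicator):
  electrical fault: 0.93 × 0.88 × (1 − 0.21) = 0.64654
  bearing wear: 0.15 × 0.14 × (1 − 0.14) = 0.01806
Bayes factor = 0.64654 / 0.01806 ≈ 35.8

35.8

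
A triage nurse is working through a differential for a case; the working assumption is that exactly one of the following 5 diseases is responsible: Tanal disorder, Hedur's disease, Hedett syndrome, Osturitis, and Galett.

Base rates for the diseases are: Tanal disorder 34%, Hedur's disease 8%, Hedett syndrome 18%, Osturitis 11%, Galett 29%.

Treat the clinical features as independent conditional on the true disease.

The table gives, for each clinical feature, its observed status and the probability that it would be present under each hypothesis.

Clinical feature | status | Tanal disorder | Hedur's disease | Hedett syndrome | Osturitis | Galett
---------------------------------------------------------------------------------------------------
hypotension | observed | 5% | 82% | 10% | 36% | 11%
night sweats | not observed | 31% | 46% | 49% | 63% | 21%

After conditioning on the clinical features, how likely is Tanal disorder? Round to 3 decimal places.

0.122

By Bayes' rule with conditional independence, the unnormalized weight for each hypothesis is prior × ∏ likelihoods (using 1 − P(present | H) for each absent clinical feature):
  Tanal disorder: 0.34 × 0.05 × (1 − 0.31) = 0.01173
  Hedur's disease: 0.08 × 0.82 × (1 − 0.46) = 0.035424
  Hedett syndrome: 0.18 × 0.10 × (1 − 0.49) = 0.00918
  Osturitis: 0.11 × 0.36 × (1 − 0.63) = 0.014652
  Galett: 0.29 × 0.11 × (1 − 0.21) = 0.025201
The unnormalized weights sum to 0.096187.
P(Tanal disorder | evidence) = 0.01173 / 0.096187 ≈ 0.122.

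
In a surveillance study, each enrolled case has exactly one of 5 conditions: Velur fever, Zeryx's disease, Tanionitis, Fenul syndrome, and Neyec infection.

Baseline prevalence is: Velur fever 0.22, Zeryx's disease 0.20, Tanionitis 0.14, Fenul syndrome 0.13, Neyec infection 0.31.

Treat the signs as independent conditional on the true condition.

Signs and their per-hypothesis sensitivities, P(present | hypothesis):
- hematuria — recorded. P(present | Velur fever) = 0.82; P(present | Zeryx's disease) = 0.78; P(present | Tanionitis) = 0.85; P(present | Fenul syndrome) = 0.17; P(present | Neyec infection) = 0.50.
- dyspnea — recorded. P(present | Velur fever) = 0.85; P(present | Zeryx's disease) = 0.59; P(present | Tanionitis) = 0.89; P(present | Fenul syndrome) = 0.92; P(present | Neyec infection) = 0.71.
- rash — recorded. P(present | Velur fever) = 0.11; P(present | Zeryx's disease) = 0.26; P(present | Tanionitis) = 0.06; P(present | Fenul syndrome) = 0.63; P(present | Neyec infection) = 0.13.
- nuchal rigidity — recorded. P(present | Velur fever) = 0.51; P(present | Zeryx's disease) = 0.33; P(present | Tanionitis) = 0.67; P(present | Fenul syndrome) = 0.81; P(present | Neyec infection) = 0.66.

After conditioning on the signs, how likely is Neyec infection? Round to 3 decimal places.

For each hypothesis, the unnormalized posterior weight is prior × product of the sign likelihoods:
  Velur fever: 0.22 × 0.82 × 0.85 × 0.11 × 0.51 = 0.0086024
  Zeryx's disease: 0.20 × 0.78 × 0.59 × 0.26 × 0.33 = 0.007897
  Tanionitis: 0.14 × 0.85 × 0.89 × 0.06 × 0.67 = 0.0042576
  Fenul syndrome: 0.13 × 0.17 × 0.92 × 0.63 × 0.81 = 0.010375
  Neyec infection: 0.31 × 0.50 × 0.71 × 0.13 × 0.66 = 0.0094423
Marginal likelihood of the evidence = 0.040575.
P(Neyec infection | evidence) = 0.0094423 / 0.040575 ≈ 0.233.

0.233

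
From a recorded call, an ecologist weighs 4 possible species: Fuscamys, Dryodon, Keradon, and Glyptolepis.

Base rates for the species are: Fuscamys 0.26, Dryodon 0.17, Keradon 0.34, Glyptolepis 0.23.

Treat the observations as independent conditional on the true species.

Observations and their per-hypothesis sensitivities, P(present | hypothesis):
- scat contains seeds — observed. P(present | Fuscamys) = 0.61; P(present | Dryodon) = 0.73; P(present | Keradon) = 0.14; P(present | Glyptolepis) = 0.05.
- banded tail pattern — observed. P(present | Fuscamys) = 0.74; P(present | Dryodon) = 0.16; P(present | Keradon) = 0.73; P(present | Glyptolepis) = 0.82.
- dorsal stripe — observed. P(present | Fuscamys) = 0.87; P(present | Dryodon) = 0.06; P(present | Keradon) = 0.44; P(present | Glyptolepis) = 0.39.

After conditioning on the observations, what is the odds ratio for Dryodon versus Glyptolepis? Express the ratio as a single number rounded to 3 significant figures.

0.324

Posterior odds equal prior odds times the likelihood ratio; only the two competing hypotheses matter.
  Dryodon: 0.17 × 0.73 × 0.16 × 0.06 = 0.0011914
  Glyptolepis: 0.23 × 0.05 × 0.82 × 0.39 = 0.0036777
Posterior odds = 0.0011914 / 0.0036777 ≈ 0.324.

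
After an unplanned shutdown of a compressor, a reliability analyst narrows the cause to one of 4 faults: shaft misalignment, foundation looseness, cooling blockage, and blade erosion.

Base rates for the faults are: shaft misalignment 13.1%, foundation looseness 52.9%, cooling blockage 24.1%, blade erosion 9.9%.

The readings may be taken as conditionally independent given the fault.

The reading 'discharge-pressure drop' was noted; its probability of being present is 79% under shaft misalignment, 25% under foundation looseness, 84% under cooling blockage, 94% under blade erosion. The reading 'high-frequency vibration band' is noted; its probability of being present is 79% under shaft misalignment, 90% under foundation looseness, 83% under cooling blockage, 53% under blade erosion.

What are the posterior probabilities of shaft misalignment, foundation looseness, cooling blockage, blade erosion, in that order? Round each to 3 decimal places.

0.196, 0.285, 0.402, 0.118

By Bayes' rule with conditional independence, the unnormalized weight for each hypothesis is prior × ∏ likelihoods:
  shaft misalignment: 0.131 × 0.79 × 0.79 = 0.081757
  foundation looseness: 0.529 × 0.25 × 0.90 = 0.11903
  cooling blockage: 0.241 × 0.84 × 0.83 = 0.16803
  blade erosion: 0.099 × 0.94 × 0.53 = 0.049322
Normalizing constant Z = 0.081757 + 0.11903 + 0.16803 + 0.049322 = 0.41813.
P(shaft misalignment | evidence) = 0.081757 / 0.41813 ≈ 0.196
P(foundation looseness | evidence) = 0.11903 / 0.41813 ≈ 0.285
P(cooling blockage | evidence) = 0.16803 / 0.41813 ≈ 0.402
P(blade erosion | evidence) = 0.049322 / 0.41813 ≈ 0.118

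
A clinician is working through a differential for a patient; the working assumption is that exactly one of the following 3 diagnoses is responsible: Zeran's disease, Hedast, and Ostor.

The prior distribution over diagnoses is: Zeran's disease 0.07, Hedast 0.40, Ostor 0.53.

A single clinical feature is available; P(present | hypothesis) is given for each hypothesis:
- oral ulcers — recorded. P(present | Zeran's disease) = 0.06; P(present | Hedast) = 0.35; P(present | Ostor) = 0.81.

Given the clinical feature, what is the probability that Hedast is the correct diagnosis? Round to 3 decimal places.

0.244

Multiply each prior by the likelihood of the clinical feature:
  Zeran's disease: 0.07 × 0.06 = 0.0042
  Hedast: 0.40 × 0.35 = 0.14
  Ostor: 0.53 × 0.81 = 0.4293
The unnormalized weights sum to 0.5735.
P(Hedast | evidence) = 0.14 / 0.5735 ≈ 0.244.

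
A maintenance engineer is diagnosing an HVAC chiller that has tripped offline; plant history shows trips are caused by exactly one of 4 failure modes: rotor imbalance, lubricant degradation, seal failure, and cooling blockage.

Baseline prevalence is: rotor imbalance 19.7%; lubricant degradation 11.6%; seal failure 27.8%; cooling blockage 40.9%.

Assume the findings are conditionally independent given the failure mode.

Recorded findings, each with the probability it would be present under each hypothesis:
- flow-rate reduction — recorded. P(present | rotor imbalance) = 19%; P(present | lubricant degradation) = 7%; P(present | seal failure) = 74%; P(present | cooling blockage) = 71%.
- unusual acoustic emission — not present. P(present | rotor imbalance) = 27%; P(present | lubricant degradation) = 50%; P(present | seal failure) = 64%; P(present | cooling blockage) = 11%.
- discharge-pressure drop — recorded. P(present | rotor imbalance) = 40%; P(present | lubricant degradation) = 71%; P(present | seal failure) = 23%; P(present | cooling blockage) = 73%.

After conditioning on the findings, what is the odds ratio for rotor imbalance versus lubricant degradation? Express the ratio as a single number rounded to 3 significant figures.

Unnormalized posterior weight (prior times the finding likelihoods) for each of the two hypotheses (using 1 − P(present | H) for each absent finding):
  rotor imbalance: 0.197 × 0.19 × (1 − 0.27) × 0.40 = 0.01093
  lubricant degradation: 0.116 × 0.07 × (1 − 0.50) × 0.71 = 0.0028826
Odds(rotor imbalance : lubricant degradation) = 0.01093 / 0.0028826 ≈ 3.79.

3.79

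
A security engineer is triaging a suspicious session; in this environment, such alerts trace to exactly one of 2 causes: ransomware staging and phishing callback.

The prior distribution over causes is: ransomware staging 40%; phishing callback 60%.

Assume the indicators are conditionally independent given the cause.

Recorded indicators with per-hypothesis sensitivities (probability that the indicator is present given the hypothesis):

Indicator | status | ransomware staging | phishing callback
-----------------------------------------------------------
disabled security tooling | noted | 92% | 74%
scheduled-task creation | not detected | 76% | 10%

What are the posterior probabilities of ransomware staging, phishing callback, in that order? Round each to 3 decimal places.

Multiply each prior by the joint likelihood of the indicator pattern (using 1 − P(present | H) for each absent indicator):
  ransomware staging: 0.40 × 0.92 × (1 − 0.76) = 0.08832
  phishing callback: 0.60 × 0.74 × (1 − 0.10) = 0.3996
Marginal likelihood of the evidence = 0.48792.
P(ransomware staging | evidence) = 0.08832 / 0.48792 ≈ 0.181
P(phishing callback | evidence) = 0.3996 / 0.48792 ≈ 0.819

0.181, 0.819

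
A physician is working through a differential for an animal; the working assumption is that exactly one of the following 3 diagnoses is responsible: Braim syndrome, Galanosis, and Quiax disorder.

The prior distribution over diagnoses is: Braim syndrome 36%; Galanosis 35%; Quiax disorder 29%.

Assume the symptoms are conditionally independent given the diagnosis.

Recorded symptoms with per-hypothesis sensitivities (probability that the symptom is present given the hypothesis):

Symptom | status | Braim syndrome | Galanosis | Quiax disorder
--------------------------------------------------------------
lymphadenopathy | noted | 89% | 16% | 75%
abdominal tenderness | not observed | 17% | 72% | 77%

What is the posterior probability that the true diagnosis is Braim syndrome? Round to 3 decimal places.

By Bayes' rule with conditional independence, the unnormalized weight for each hypothesis is prior × ∏ likelihoods (using 1 − P(present | H) for each absent symptom):
  Braim syndrome: 0.36 × 0.89 × (1 − 0.17) = 0.26593
  Galanosis: 0.35 × 0.16 × (1 − 0.72) = 0.01568
  Quiax disorder: 0.29 × 0.75 × (1 − 0.77) = 0.050025
Marginal likelihood of the evidence = 0.33164.
P(Braim syndrome | evidence) = 0.26593 / 0.33164 ≈ 0.802.

0.802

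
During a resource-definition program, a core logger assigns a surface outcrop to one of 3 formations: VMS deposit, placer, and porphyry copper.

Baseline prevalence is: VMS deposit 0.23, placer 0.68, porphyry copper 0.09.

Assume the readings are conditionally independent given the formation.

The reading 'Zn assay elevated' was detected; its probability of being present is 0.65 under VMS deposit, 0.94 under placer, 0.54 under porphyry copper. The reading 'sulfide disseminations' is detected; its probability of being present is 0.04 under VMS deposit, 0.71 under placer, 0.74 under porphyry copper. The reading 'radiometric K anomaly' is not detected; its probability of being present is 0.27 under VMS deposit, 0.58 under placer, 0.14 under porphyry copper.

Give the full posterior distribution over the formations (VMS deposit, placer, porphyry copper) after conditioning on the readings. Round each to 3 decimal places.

For each hypothesis, the unnormalized posterior weight is prior × product of the reading likelihoods (using 1 − P(present | H) for each absent reading):
  VMS deposit: 0.23 × 0.65 × 0.04 × (1 − 0.27) = 0.0043654
  placer: 0.68 × 0.94 × 0.71 × (1 − 0.58) = 0.19061
  porphyry copper: 0.09 × 0.54 × 0.74 × (1 − 0.14) = 0.030929
The unnormalized weights sum to 0.2259.
P(VMS deposit | evidence) = 0.0043654 / 0.2259 ≈ 0.019
P(placer | evidence) = 0.19061 / 0.2259 ≈ 0.844
P(porphyry copper | evidence) = 0.030929 / 0.2259 ≈ 0.137

0.019, 0.844, 0.137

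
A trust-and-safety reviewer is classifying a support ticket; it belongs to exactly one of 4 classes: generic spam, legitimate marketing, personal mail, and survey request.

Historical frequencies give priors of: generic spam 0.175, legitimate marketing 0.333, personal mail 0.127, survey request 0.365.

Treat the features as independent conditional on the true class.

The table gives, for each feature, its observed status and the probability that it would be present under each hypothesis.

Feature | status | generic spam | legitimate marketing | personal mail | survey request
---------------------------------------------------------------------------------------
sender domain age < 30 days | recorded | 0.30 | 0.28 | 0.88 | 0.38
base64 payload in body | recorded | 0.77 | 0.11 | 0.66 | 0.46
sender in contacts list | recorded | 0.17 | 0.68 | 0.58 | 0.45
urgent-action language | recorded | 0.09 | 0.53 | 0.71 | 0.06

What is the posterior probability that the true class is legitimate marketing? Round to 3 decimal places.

For each hypothesis, the unnormalized posterior weight is prior × product of the feature likelihoods:
  generic spam: 0.175 × 0.30 × 0.77 × 0.17 × 0.09 = 0.0006185
  legitimate marketing: 0.333 × 0.28 × 0.11 × 0.68 × 0.53 = 0.0036964
  personal mail: 0.127 × 0.88 × 0.66 × 0.58 × 0.71 = 0.030375
  survey request: 0.365 × 0.38 × 0.46 × 0.45 × 0.06 = 0.0017227
The unnormalized weights sum to 0.036413.
P(legitimate marketing | evidence) = 0.0036964 / 0.036413 ≈ 0.102.

0.102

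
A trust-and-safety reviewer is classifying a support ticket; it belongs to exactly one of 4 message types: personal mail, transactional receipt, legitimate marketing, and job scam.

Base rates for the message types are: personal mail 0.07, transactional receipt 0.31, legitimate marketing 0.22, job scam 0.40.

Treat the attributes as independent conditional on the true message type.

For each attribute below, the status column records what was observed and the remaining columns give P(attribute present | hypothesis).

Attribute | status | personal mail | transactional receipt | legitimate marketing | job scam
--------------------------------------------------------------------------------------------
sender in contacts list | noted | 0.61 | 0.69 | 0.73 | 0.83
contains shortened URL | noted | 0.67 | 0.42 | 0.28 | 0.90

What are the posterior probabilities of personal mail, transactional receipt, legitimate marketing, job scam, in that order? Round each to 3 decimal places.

0.062, 0.194, 0.097, 0.646

For each hypothesis, the unnormalized posterior weight is prior × product of the attribute likelihoods:
  personal mail: 0.07 × 0.61 × 0.67 = 0.028609
  transactional receipt: 0.31 × 0.69 × 0.42 = 0.089838
  legitimate marketing: 0.22 × 0.73 × 0.28 = 0.044968
  job scam: 0.40 × 0.83 × 0.90 = 0.2988
Normalizing constant Z = 0.028609 + 0.089838 + 0.044968 + 0.2988 = 0.46221.
P(personal mail | evidence) = 0.028609 / 0.46221 ≈ 0.062
P(transactional receipt | evidence) = 0.089838 / 0.46221 ≈ 0.194
P(legitimate marketing | evidence) = 0.044968 / 0.46221 ≈ 0.097
P(job scam | evidence) = 0.2988 / 0.46221 ≈ 0.646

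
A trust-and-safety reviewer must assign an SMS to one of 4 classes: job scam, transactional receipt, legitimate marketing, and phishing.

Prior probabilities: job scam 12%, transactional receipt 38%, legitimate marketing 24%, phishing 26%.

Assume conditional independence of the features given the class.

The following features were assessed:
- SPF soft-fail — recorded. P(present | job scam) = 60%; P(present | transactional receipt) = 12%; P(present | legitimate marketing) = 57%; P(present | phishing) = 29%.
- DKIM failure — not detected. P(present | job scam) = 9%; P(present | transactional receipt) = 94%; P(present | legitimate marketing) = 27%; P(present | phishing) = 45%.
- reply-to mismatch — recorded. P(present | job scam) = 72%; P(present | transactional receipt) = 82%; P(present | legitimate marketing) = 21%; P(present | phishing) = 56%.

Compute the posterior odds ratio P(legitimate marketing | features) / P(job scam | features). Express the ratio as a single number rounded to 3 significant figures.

Posterior odds equal prior odds times the likelihood ratio; only the two competing hypotheses matter (using 1 − P(present | H) for each absent feature).
  legitimate marketing: 0.24 × 0.57 × (1 − 0.27) × 0.21 = 0.020971
  job scam: 0.12 × 0.60 × (1 − 0.09) × 0.72 = 0.047174
Posterior odds = 0.020971 / 0.047174 ≈ 0.445.

0.445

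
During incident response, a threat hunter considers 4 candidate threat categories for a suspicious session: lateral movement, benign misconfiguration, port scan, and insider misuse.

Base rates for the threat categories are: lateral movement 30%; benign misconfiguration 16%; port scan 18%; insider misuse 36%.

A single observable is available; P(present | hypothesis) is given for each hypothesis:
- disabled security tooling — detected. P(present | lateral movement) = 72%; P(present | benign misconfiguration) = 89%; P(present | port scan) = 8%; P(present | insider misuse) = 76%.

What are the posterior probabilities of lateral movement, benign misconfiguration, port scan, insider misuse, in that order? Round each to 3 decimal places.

For each hypothesis, the unnormalized posterior weight is prior × likelihood:
  lateral movement: 0.30 × 0.72 = 0.216
  benign misconfiguration: 0.16 × 0.89 = 0.1424
  port scan: 0.18 × 0.08 = 0.0144
  insider misuse: 0.36 × 0.76 = 0.2736
Normalizing constant Z = 0.216 + 0.1424 + 0.0144 + 0.2736 = 0.6464.
P(lateral movement | evidence) = 0.216 / 0.6464 ≈ 0.334
P(benign misconfiguration | evidence) = 0.1424 / 0.6464 ≈ 0.220
P(port scan | evidence) = 0.0144 / 0.6464 ≈ 0.022
P(insider misuse | evidence) = 0.2736 / 0.6464 ≈ 0.423

0.334, 0.220, 0.022, 0.423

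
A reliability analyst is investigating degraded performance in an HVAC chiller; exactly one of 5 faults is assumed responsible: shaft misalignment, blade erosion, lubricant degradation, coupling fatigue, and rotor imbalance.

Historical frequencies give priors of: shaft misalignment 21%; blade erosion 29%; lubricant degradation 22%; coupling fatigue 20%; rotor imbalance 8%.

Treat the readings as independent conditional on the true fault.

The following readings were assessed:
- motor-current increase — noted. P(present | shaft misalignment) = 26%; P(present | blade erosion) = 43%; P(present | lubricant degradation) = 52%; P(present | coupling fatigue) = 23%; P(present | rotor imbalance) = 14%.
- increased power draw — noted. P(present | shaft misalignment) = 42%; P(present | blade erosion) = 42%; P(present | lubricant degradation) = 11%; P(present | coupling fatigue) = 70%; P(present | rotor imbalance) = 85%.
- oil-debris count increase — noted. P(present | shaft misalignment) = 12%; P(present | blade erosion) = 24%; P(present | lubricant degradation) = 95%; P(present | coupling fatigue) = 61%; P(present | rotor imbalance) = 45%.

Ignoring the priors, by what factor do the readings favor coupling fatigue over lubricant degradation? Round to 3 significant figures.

1.81

The Bayes factor is the ratio of the joint likelihoods of the reading pattern under the two hypotheses.
  coupling fatigue: 0.23 × 0.70 × 0.61 = 0.09821
  lubricant degradation: 0.52 × 0.11 × 0.95 = 0.05434
Bayes factor = 0.09821 / 0.05434 ≈ 1.81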